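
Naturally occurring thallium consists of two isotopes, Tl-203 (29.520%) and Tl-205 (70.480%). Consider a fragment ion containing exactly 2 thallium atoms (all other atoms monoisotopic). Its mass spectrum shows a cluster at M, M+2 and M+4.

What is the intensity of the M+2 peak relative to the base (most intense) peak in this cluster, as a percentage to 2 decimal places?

83.77%

(0.29520 + 0.70480)^2 gives M 0.0871, M+2 0.4161, M+4 0.4967; the largest is M+4.
P(M+4) = C(2,2) × 0.29520^0 × 0.70480^2 = 1 × 1.0000 × 0.49674304 = 0.496743 (base)
P(M+2) = C(2,1) × 0.29520^1 × 0.70480^1 = 2 × 0.2952 × 0.7048 = 0.416114
Relative intensity = 0.416114 / 0.496743 × 100 = 83.77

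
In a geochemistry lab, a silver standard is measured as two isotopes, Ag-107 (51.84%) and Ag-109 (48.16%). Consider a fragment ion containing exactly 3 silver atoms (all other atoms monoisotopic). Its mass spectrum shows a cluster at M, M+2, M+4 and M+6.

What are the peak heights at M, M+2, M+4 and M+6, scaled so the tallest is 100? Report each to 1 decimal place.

The 3 Ag atoms are independent, so intensities follow the terms of (0.5184 + 0.4816)^3.
P(M) = 0.5184^3 = 0.139314
P(M+2) = 3 × 0.5184^2 × 0.4816^1 = 0.388273
P(M+4) = 3 × 0.5184^1 × 0.4816^2 = 0.360711
P(M+6) = 0.4816^3 = 0.111702
The M+2 peak is largest (0.388273); scaling to 100 gives 35.9 : 100.0 : 92.9 : 28.8.

35.9 : 100.0 : 92.9 : 28.8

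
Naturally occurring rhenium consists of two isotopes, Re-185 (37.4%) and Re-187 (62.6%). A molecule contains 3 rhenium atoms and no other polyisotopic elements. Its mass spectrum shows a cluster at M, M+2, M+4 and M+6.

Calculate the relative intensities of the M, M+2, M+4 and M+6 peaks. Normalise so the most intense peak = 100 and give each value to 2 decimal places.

Expanding (0.374 + 0.626)^3:
P(M) = 0.374^3 = 0.052314
P(M+2) = 3 × 0.374^2 × 0.626^1 = 0.262687
P(M+4) = 3 × 0.374^1 × 0.626^2 = 0.439685
P(M+6) = 0.626^3 = 0.245314
The M+4 peak is largest (0.439685); scaling to 100 gives 11.90 : 59.74 : 100.00 : 55.79.

11.90 : 59.74 : 100.00 : 55.79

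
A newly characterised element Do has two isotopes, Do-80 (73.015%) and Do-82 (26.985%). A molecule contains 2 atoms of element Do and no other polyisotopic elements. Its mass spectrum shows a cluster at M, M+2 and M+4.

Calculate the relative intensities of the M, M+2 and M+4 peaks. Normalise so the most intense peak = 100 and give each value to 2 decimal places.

100.00 : 73.92 : 13.66

Each Do atom is independently Do-80 (p = 0.73015) or Do-82 (q = 0.26985); the cluster is the binomial expansion (p + q)^2.
P(M) = 0.73015^2 = 0.533119
P(M+2) = 2 × 0.73015^1 × 0.26985^1 = 0.394062
P(M+4) = 0.26985^2 = 0.072819
The M peak is largest (0.533119); scaling to 100 gives 100.00 : 73.92 : 13.66.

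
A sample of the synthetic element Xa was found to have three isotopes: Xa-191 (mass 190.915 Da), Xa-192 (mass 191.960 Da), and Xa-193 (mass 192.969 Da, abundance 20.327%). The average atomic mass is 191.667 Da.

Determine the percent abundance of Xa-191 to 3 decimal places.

47.665%

The remaining 79.673% is split between Xa-191 (fraction x) and Xa-192 (fraction 0.79673 − x).
Substituting: 190.915x + 191.960(0.79673 − x) = 152.44219137
(190.915 − 191.960)x = -0.49809943  ⇒  x = 0.47665, y = 0.32008
Xa-191: 47.665%, Xa-192: 32.008%.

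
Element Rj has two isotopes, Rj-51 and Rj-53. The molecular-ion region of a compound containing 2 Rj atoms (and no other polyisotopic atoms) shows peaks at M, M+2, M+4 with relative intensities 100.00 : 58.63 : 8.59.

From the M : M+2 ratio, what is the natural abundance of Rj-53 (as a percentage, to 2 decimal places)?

Write p for the Rj-51 fraction. I(M+2)/I(M) = [C(2,1)·p^1·(1−p)] / p^2 = 2·(1−p)/p = 58.63/100.00 = 0.5863
(1−p)/p = 0.5863/2 = 0.2932  ⇒  p = 1/(1 + 0.2932) = 0.7733
Rj-51: 77.33%, Rj-53: 22.67%.

22.67%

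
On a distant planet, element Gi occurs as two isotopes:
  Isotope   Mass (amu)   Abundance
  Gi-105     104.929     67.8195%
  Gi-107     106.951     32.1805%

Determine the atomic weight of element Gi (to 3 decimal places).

Ar = Σ fᵢ·mᵢ = 0.678195 × 104.929 + 0.321805 × 106.951
= 71.1623 + 34.4174 = 105.5797 amu

105.580 amu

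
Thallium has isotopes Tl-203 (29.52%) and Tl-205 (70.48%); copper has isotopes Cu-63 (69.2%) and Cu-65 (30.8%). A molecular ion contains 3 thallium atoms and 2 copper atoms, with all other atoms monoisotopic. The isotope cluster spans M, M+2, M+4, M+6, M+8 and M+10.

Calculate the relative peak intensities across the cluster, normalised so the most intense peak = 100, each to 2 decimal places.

Thallium pattern (n=3): 0.02572463 : 0.18425524 : 0.43991564 : 0.35010449
Copper pattern (n=2): 0.478864 : 0.426272 : 0.094864
Convolve the two distributions (both contribute in 2-u steps):
  M: 0.02572463×0.478864 = 0.012319
  M+2: 0.02572463×0.426272 + 0.18425524×0.478864 = 0.099199
  M+4: 0.02572463×0.094864 + 0.18425524×0.426272 + 0.43991564×0.478864 = 0.291643
  M+6: 0.18425524×0.094864 + 0.43991564×0.426272 + 0.35010449×0.478864 = 0.372655
  M+8: 0.43991564×0.094864 + 0.35010449×0.426272 = 0.190972
  M+10: 0.35010449×0.094864 = 0.033212
Scale to base peak (0.372655) = 100: 3.31 : 26.62 : 78.26 : 100.00 : 51.25 : 8.91

3.31 : 26.62 : 78.26 : 100.00 : 51.25 : 8.91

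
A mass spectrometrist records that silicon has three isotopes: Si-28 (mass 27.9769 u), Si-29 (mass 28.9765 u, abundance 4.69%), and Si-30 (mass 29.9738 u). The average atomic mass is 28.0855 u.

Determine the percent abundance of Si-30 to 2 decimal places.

3.09%

The remaining 95.31% is split between Si-28 (fraction x) and Si-30 (fraction 0.9531 − x).
Substituting: 27.9769x + 29.9738(0.9531 − x) = 26.72650215
(27.9769 − 29.9738)x = -1.84152663  ⇒  x = 0.92219, y = 0.03091
Si-28: 92.22%, Si-30: 3.09%.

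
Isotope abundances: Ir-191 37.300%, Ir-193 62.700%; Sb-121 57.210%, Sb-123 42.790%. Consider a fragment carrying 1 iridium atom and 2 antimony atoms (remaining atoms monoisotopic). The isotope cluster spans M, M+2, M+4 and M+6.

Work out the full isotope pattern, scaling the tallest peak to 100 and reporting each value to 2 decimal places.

Iridium pattern (n=1): 0.3730 : 0.6270
Antimony pattern (n=2): 0.32729841 : 0.48960318 : 0.18309841
Convolve the two distributions (both contribute in 2-u steps):
  M: 0.3730×0.32729841 = 0.122082
  M+2: 0.3730×0.48960318 + 0.6270×0.32729841 = 0.387838
  M+4: 0.3730×0.18309841 + 0.6270×0.48960318 = 0.375277
  M+6: 0.6270×0.18309841 = 0.114803
Scale to base peak (0.387838) = 100: 31.48 : 100.00 : 96.76 : 29.60

31.48 : 100.00 : 96.76 : 29.60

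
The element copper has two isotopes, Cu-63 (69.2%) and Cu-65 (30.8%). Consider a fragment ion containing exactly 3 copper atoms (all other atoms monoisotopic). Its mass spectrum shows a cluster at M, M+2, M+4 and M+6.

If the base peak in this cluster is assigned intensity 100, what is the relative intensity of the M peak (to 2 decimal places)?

Term probabilities: M 0.3314, M+2 0.4425, M+4 0.1969, M+6 0.0292. Base peak = M+2.
P(M+2) = C(3,1) × 0.692^2 × 0.308^1 = 3 × 0.478864 × 0.3080 = 0.442470 (base)
P(M) = C(3,0) × 0.692^3 × 0.308^0 = 1 × 0.33137389 × 1.0000 = 0.331374
Relative intensity = 0.331374 / 0.442470 × 100 = 74.89

74.89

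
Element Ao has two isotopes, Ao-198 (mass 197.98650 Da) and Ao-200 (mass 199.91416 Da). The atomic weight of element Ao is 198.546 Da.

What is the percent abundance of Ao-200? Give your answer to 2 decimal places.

29.02%

With x = fraction of Ao-198 (so Ao-200 is 1 − x):
197.98650·x + 199.91416·(1 − x) = 198.546
(197.98650 − 199.91416)·x = 198.546 − 199.91416
x = -1.36816 / -1.92766 = 0.70975 → 70.98% Ao-198, 29.02% Ao-200.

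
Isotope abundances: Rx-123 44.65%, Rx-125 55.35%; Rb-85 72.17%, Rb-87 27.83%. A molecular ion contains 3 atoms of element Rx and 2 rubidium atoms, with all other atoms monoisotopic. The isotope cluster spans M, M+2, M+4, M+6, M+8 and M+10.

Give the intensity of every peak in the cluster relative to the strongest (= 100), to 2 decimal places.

Element Rx pattern (n=3): 0.08901524 : 0.33104102 : 0.41037223 : 0.16957151
Rubidium pattern (n=2): 0.52085089 : 0.40169822 : 0.07745089
Convolve the two distributions (both contribute in 2-u steps):
  M: 0.08901524×0.52085089 = 0.046364
  M+2: 0.08901524×0.40169822 + 0.33104102×0.52085089 = 0.208180
  M+4: 0.08901524×0.07745089 + 0.33104102×0.40169822 + 0.41037223×0.52085089 = 0.353616
  M+6: 0.33104102×0.07745089 + 0.41037223×0.40169822 + 0.16957151×0.52085089 = 0.278807
  M+8: 0.41037223×0.07745089 + 0.16957151×0.40169822 = 0.099900
  M+10: 0.16957151×0.07745089 = 0.013133
Scale to base peak (0.353616) = 100: 13.11 : 58.87 : 100.00 : 78.84 : 28.25 : 3.71

13.11 : 58.87 : 100.00 : 78.84 : 28.25 : 3.71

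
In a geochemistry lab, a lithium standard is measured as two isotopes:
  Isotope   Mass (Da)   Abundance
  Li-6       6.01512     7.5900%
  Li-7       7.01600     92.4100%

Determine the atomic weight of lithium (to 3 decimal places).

6.940 Da

The abundance-weighted mean is 0.075900 × 6.01512 + 0.924100 × 7.01600
= 0.456548 + 6.483486 = 6.940034 Da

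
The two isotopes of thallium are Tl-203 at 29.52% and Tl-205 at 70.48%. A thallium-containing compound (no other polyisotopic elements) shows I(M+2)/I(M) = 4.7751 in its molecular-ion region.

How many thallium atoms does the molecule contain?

The M+2/M ratio from n Tl atoms is n · q/p = n · 0.7048/0.2952.
n = 4.7751 × 0.2952/0.7048 = 2.00 ≈ 2

2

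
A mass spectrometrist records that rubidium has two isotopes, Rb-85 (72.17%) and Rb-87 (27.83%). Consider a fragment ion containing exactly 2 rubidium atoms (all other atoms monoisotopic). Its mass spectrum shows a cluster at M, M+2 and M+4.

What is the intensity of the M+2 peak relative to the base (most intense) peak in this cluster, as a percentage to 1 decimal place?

77.1%

Binomial terms of (0.7217 + 0.2783)^2: M 0.5209, M+2 0.4017, M+4 0.0775 → M is the base peak.
P(M) = C(2,0) × 0.7217^2 × 0.2783^0 = 1 × 0.52085089 × 1.0000 = 0.520851 (base)
P(M+2) = C(2,1) × 0.7217^1 × 0.2783^1 = 2 × 0.7217 × 0.2783 = 0.401698
Relative intensity = 0.401698 / 0.520851 × 100 = 77.1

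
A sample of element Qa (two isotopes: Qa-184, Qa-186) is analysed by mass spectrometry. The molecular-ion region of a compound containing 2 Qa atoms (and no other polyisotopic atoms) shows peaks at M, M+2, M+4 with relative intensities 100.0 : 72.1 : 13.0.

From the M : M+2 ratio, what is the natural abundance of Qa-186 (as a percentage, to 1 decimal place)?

26.5%

Write p for the Qa-184 fraction. I(M+2)/I(M) = [C(2,1)·p^1·(1−p)] / p^2 = 2·(1−p)/p = 72.1/100.0 = 0.7210
(1−p)/p = 0.7210/2 = 0.3605  ⇒  p = 1/(1 + 0.3605) = 0.7350
Qa-184: 73.5%, Qa-186: 26.5%.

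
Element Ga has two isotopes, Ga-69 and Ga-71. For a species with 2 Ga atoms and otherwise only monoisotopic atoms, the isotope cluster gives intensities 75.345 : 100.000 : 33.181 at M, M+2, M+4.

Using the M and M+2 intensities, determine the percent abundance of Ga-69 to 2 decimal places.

60.11%

If p is the fraction of Ga that is Ga-69, then I(M+2)/I(M) = [C(2,1)·p^1·(1−p)] / p^2 = 2·(1−p)/p = 100.000/75.345 = 1.3272
(1−p)/p = 1.3272/2 = 0.6636  ⇒  p = 1/(1 + 0.6636) = 0.6011
Ga-69: 60.11%, Ga-71: 39.89%.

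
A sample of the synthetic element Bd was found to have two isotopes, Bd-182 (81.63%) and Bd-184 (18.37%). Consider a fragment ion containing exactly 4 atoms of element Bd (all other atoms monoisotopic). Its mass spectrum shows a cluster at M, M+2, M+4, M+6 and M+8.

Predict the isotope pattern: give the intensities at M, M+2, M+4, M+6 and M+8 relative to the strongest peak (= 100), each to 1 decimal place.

Expanding (0.8163 + 0.1837)^4:
P(M) = 0.8163^4 = 0.444017
P(M+2) = 4 × 0.8163^3 × 0.1837^1 = 0.399686
P(M+4) = 6 × 0.8163^2 × 0.1837^2 = 0.134918
P(M+6) = 4 × 0.8163^1 × 0.1837^3 = 0.020241
P(M+8) = 0.1837^4 = 0.001139
The M peak is largest (0.444017); scaling to 100 gives 100.0 : 90.0 : 30.4 : 4.6 : 0.3.

100.0 : 90.0 : 30.4 : 4.6 : 0.3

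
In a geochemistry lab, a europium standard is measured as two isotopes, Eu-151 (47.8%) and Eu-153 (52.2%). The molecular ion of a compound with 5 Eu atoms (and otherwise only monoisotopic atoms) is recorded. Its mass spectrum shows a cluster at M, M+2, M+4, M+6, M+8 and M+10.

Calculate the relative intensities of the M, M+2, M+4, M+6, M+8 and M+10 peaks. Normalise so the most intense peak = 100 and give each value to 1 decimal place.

Each Eu atom is independently Eu-151 (p = 0.478) or Eu-153 (q = 0.522); the cluster is the binomial expansion (p + q)^5.
P(M) = 0.478^5 = 0.024954
P(M+2) = 5 × 0.478^4 × 0.522^1 = 0.136255
P(M+4) = 10 × 0.478^3 × 0.522^2 = 0.297594
P(M+6) = 10 × 0.478^2 × 0.522^3 = 0.324988
P(M+8) = 5 × 0.478^1 × 0.522^4 = 0.177452
P(M+10) = 0.522^5 = 0.038757
The M+6 peak is largest (0.324988); scaling to 100 gives 7.7 : 41.9 : 91.6 : 100.0 : 54.6 : 11.9.

7.7 : 41.9 : 91.6 : 100.0 : 54.6 : 11.9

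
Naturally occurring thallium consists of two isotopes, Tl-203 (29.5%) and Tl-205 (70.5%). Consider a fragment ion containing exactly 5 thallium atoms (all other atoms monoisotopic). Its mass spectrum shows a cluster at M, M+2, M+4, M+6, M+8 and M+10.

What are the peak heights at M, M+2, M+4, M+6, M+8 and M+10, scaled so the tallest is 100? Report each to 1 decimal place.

0.6 : 7.3 : 35.0 : 83.7 : 100.0 : 47.8

Expanding (0.295 + 0.705)^5:
P(M) = 0.295^5 = 0.002234
P(M+2) = 5 × 0.295^4 × 0.705^1 = 0.026696
P(M+4) = 10 × 0.295^3 × 0.705^2 = 0.127598
P(M+6) = 10 × 0.295^2 × 0.705^3 = 0.304938
P(M+8) = 5 × 0.295^1 × 0.705^4 = 0.364375
P(M+10) = 0.705^5 = 0.174159
The M+8 peak is largest (0.364375); scaling to 100 gives 0.6 : 7.3 : 35.0 : 83.7 : 100.0 : 47.8.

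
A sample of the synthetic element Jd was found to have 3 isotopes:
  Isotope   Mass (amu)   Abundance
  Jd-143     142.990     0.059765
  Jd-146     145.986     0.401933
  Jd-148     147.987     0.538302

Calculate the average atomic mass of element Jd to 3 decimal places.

146.884 amu

Weight each isotope mass by its fractional abundance: 0.059765 × 142.990 + 0.401933 × 145.986 + 0.538302 × 147.987
= 8.5458 + 58.6766 + 79.6617 = 146.8841 amu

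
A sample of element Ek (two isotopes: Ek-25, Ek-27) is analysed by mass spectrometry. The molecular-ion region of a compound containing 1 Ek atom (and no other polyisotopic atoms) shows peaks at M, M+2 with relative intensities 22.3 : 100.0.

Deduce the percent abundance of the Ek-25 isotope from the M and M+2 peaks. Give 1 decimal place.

Write p for the Ek-25 fraction. I(M+2)/I(M) = [C(1,1)·p^0·(1−p)] / p^1 = 1·(1−p)/p = 100.0/22.3 = 4.4843
(1−p)/p = 4.4843/1 = 4.4843  ⇒  p = 1/(1 + 4.4843) = 0.1823
Ek-25: 18.2%, Ek-27: 81.8%.

18.2%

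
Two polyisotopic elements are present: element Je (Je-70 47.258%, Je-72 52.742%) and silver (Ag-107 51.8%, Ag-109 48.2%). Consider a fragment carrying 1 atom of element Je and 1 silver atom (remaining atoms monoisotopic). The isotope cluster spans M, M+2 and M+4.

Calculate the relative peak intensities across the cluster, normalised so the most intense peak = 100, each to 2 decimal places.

48.86 : 100.00 : 50.74

Element Je pattern (n=1): 0.47258 : 0.52742
Silver pattern (n=1): 0.5180 : 0.4820
Convolve the two distributions (both contribute in 2-u steps):
  M: 0.47258×0.5180 = 0.244796
  M+2: 0.47258×0.4820 + 0.52742×0.5180 = 0.500987
  M+4: 0.52742×0.4820 = 0.254216
Scale to base peak (0.500987) = 100: 48.86 : 100.00 : 50.74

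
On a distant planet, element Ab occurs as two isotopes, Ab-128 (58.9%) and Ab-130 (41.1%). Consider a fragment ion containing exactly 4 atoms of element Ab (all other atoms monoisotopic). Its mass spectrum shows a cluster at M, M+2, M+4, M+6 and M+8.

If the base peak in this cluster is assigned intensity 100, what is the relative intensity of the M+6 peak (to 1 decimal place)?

(0.589 + 0.411)^4 gives M 0.1204, M+2 0.3359, M+4 0.3516, M+6 0.1636, M+8 0.0285; the largest is M+4.
P(M+4) = C(4,2) × 0.589^2 × 0.411^2 = 6 × 0.346921 × 0.168921 = 0.351613 (base)
P(M+6) = C(4,3) × 0.589^1 × 0.411^3 = 4 × 0.5890 × 0.06942653 = 0.163569
Relative intensity = 0.163569 / 0.351613 × 100 = 46.5

46.5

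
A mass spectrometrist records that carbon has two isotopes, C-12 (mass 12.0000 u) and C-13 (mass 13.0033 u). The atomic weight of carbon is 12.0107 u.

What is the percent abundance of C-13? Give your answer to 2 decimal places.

1.07%

Let x be the fractional abundance of C-12; then C-13 has abundance 1 − x.
12.0000·x + 13.0033·(1 − x) = 12.0107
(12.0000 − 13.0033)·x = 12.0107 − 13.0033
x = -0.9926 / -1.0033 = 0.98934 → 98.93% C-12, 1.07% C-13.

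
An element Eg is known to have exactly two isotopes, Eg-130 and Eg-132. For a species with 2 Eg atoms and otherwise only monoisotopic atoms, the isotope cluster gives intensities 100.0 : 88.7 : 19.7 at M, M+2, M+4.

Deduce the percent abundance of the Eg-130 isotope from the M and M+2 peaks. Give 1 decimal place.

Write p for the Eg-130 fraction. I(M+2)/I(M) = [C(2,1)·p^1·(1−p)] / p^2 = 2·(1−p)/p = 88.7/100.0 = 0.8870
(1−p)/p = 0.8870/2 = 0.4435  ⇒  p = 1/(1 + 0.4435) = 0.6928
Eg-130: 69.3%, Eg-132: 30.7%.

69.3%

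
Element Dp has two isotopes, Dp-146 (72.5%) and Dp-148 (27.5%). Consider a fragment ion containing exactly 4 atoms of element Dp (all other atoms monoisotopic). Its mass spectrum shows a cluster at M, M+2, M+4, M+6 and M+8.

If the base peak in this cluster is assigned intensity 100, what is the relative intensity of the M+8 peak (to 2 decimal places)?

Binomial terms of (0.725 + 0.275)^4: M 0.2763, M+2 0.4192, M+4 0.2385, M+6 0.0603, M+8 0.0057 → M+2 is the base peak.
P(M+2) = C(4,1) × 0.725^3 × 0.275^1 = 4 × 0.38107812 × 0.2750 = 0.419186 (base)
P(M+8) = C(4,4) × 0.725^0 × 0.275^4 = 1 × 1.0000 × 0.00571914 = 0.005719
Relative intensity = 0.005719 / 0.419186 × 100 = 1.36

1.36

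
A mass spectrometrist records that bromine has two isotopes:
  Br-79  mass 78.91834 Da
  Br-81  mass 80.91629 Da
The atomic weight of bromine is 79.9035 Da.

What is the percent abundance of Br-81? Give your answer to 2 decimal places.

Writing the weighted mean with unknown fraction x of Br-79:
78.91834·x + 80.91629·(1 − x) = 79.9035
(78.91834 − 80.91629)·x = 79.9035 − 80.91629
x = -1.01279 / -1.99795 = 0.50691 → 50.69% Br-79, 49.31% Br-81.

49.31%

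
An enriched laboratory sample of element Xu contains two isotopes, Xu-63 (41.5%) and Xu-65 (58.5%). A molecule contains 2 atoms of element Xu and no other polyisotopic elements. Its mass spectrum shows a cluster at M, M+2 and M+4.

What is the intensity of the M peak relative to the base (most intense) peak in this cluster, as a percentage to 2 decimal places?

35.47%

Term probabilities: M 0.1722, M+2 0.4855, M+4 0.3422. Base peak = M+2.
P(M+2) = C(2,1) × 0.415^1 × 0.585^1 = 2 × 0.4150 × 0.5850 = 0.485550 (base)
P(M) = C(2,0) × 0.415^2 × 0.585^0 = 1 × 0.172225 × 1.0000 = 0.172225
Relative intensity = 0.172225 / 0.485550 × 100 = 35.47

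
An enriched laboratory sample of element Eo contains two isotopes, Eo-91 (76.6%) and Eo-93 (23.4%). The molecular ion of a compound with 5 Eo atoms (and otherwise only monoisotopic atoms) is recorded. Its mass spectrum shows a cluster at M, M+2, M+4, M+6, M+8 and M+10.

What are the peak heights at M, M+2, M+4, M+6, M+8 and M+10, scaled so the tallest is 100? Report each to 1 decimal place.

Each Eo atom is independently Eo-91 (p = 0.766) or Eo-93 (q = 0.234); the cluster is the binomial expansion (p + q)^5.
P(M) = 0.766^5 = 0.263720
P(M+2) = 5 × 0.766^4 × 0.234^1 = 0.402811
P(M+4) = 10 × 0.766^3 × 0.234^2 = 0.246104
P(M+6) = 10 × 0.766^2 × 0.234^3 = 0.075180
P(M+8) = 5 × 0.766^1 × 0.234^4 = 0.011483
P(M+10) = 0.234^5 = 0.000702
The M+2 peak is largest (0.402811); scaling to 100 gives 65.5 : 100.0 : 61.1 : 18.7 : 2.9 : 0.2.

65.5 : 100.0 : 61.1 : 18.7 : 2.9 : 0.2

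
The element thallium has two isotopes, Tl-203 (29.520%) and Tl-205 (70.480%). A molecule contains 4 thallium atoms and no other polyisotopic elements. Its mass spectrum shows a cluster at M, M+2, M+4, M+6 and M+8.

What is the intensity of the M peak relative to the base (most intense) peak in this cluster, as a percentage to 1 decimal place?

1.8%

(0.29520 + 0.70480)^4 gives M 0.0076, M+2 0.0725, M+4 0.2597, M+6 0.4134, M+8 0.2468; the largest is M+6.
P(M+6) = C(4,3) × 0.29520^1 × 0.70480^3 = 4 × 0.2952 × 0.35010449 = 0.413403 (base)
P(M) = C(4,0) × 0.29520^4 × 0.70480^0 = 1 × 0.00759391 × 1.0000 = 0.007594
Relative intensity = 0.007594 / 0.413403 × 100 = 1.8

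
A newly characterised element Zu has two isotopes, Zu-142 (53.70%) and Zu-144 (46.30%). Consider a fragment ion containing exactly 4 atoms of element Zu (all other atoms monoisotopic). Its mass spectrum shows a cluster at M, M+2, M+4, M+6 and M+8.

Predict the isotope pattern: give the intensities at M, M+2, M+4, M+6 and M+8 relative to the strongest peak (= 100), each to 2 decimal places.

Expanding (0.5370 + 0.4630)^4:
P(M) = 0.5370^4 = 0.083157
P(M+2) = 4 × 0.5370^3 × 0.4630^1 = 0.286790
P(M+4) = 6 × 0.5370^2 × 0.4630^2 = 0.370904
P(M+6) = 4 × 0.5370^1 × 0.4630^3 = 0.213195
P(M+8) = 0.4630^4 = 0.045954
The M+4 peak is largest (0.370904); scaling to 100 gives 22.42 : 77.32 : 100.00 : 57.48 : 12.39.

22.42 : 77.32 : 100.00 : 57.48 : 12.39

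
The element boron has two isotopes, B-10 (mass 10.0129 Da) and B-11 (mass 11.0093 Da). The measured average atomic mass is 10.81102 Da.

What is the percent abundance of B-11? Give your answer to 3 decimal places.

Let x be the fractional abundance of B-10; then B-11 has abundance 1 − x.
10.0129·x + 11.0093·(1 − x) = 10.81102
(10.0129 − 11.0093)·x = 10.81102 − 11.0093
x = -0.19828 / -0.9964 = 0.19900 → 19.900% B-10, 80.100% B-11.

80.100%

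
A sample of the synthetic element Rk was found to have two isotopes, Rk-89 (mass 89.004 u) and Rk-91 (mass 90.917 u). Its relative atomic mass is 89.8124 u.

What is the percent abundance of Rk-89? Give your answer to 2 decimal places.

57.74%

Let x be the fractional abundance of Rk-89; then Rk-91 has abundance 1 − x.
89.004·x + 90.917·(1 − x) = 89.8124
(89.004 − 90.917)·x = 89.8124 − 90.917
x = -1.1046 / -1.913 = 0.57742 → 57.74% Rk-89, 42.26% Rk-91.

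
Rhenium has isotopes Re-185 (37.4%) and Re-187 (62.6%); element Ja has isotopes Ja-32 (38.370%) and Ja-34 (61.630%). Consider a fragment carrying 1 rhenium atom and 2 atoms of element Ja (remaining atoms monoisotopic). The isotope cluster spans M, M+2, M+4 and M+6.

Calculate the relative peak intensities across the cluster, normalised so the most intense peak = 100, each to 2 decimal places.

Rhenium pattern (n=1): 0.3740 : 0.6260
Element Ja pattern (n=2): 0.14722569 : 0.47294862 : 0.37982569
Convolve the two distributions (both contribute in 2-u steps):
  M: 0.3740×0.14722569 = 0.055062
  M+2: 0.3740×0.47294862 + 0.6260×0.14722569 = 0.269046
  M+4: 0.3740×0.37982569 + 0.6260×0.47294862 = 0.438121
  M+6: 0.6260×0.37982569 = 0.237771
Scale to base peak (0.438121) = 100: 12.57 : 61.41 : 100.00 : 54.27

12.57 : 61.41 : 100.00 : 54.27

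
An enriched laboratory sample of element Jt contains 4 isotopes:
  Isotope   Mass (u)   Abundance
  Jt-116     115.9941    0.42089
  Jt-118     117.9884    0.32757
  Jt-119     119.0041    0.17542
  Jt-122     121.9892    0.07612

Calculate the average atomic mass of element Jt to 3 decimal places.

117.632 u

Average mass = Σ (abundance × isotope mass) = 0.42089 × 115.9941 + 0.32757 × 117.9884 + 0.17542 × 119.0041 + 0.07612 × 121.9892
= 48.82076 + 38.64946 + 20.87570 + 9.28582 = 117.63174 u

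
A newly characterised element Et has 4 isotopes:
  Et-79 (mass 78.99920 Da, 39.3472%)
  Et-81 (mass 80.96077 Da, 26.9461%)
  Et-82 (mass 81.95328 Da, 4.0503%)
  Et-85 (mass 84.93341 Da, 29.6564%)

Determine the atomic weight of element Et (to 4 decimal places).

81.4073 Da

Weight each isotope mass by its fractional abundance: 0.393472 × 78.99920 + 0.269461 × 80.96077 + 0.040503 × 81.95328 + 0.296564 × 84.93341
= 31.083973 + 21.815770 + 3.319354 + 25.188192 = 81.407289 Da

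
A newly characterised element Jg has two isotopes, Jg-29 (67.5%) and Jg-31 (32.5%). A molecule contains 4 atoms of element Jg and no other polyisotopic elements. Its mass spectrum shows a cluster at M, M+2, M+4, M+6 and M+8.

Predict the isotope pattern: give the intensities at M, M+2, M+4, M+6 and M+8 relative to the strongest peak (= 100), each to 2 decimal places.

Expanding (0.675 + 0.325)^4:
P(M) = 0.675^4 = 0.207594
P(M+2) = 4 × 0.675^3 × 0.325^1 = 0.399811
P(M+4) = 6 × 0.675^2 × 0.325^2 = 0.288752
P(M+6) = 4 × 0.675^1 × 0.325^3 = 0.092686
P(M+8) = 0.325^4 = 0.011157
The M+2 peak is largest (0.399811); scaling to 100 gives 51.92 : 100.00 : 72.22 : 23.18 : 2.79.

51.92 : 100.00 : 72.22 : 23.18 : 2.79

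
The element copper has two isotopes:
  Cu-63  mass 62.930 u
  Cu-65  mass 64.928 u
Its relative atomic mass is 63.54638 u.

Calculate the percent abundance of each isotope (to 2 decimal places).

Cu-63: 69.15%, Cu-65: 30.85%

With x = fraction of Cu-63 (so Cu-65 is 1 − x):
62.930·x + 64.928·(1 − x) = 63.54638
(62.930 − 64.928)·x = 63.54638 − 64.928
x = -1.38162 / -1.998 = 0.69150 → 69.15% Cu-63, 30.85% Cu-65.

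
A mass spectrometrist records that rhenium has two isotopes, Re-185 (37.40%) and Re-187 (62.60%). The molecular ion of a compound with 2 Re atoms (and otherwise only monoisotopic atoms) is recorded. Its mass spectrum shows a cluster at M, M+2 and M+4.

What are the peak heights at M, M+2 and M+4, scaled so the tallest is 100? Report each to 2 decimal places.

The 2 Re atoms are independent, so intensities follow the terms of (0.3740 + 0.6260)^2.
P(M) = 0.3740^2 = 0.139876
P(M+2) = 2 × 0.3740^1 × 0.6260^1 = 0.468248
P(M+4) = 0.6260^2 = 0.391876
The M+2 peak is largest (0.468248); scaling to 100 gives 29.87 : 100.00 : 83.69.

29.87 : 100.00 : 83.69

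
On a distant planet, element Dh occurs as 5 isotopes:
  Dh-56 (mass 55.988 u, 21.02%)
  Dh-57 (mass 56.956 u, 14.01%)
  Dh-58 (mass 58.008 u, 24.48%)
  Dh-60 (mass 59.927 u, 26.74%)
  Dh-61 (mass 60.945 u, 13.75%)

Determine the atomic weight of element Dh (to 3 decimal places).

Ar = Σ fᵢ·mᵢ = 0.2102 × 55.988 + 0.1401 × 56.956 + 0.2448 × 58.008 + 0.2674 × 59.927 + 0.1375 × 60.945
= 11.7687 + 7.9795 + 14.2004 + 16.0245 + 8.3799 = 58.3530 u

58.353 u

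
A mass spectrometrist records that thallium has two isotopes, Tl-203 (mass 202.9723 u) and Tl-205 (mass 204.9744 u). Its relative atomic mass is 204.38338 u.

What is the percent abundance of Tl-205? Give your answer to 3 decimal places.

With x = fraction of Tl-203 (so Tl-205 is 1 − x):
202.9723·x + 204.9744·(1 − x) = 204.38338
(202.9723 − 204.9744)·x = 204.38338 − 204.9744
x = -0.59102 / -2.0021 = 0.29520 → 29.520% Tl-203, 70.480% Tl-205.

70.480%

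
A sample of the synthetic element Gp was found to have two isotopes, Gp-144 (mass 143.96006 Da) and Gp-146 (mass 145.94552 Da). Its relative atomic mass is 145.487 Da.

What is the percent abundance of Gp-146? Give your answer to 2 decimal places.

76.91%

Let x be the fractional abundance of Gp-144; then Gp-146 has abundance 1 − x.
143.96006·x + 145.94552·(1 − x) = 145.487
(143.96006 − 145.94552)·x = 145.487 − 145.94552
x = -0.45852 / -1.98546 = 0.23094 → 23.09% Gp-144, 76.91% Gp-146.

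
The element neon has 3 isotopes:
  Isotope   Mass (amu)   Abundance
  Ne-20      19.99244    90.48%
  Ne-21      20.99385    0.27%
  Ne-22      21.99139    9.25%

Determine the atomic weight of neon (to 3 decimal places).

Weight each isotope mass by its fractional abundance: 0.9048 × 19.99244 + 0.0027 × 20.99385 + 0.0925 × 21.99139
= 18.089160 + 0.056683 + 2.034204 = 20.180047 amu

20.180 amu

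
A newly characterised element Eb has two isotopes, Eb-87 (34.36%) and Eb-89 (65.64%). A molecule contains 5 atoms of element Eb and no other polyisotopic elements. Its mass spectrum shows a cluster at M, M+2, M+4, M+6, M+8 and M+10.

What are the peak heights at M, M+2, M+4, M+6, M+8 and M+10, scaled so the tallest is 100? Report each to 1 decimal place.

The 5 Eb atoms are independent, so intensities follow the terms of (0.3436 + 0.6564)^5.
P(M) = 0.3436^5 = 0.004789
P(M+2) = 5 × 0.3436^4 × 0.6564^1 = 0.045746
P(M+4) = 10 × 0.3436^3 × 0.6564^2 = 0.174782
P(M+6) = 10 × 0.3436^2 × 0.6564^3 = 0.333897
P(M+8) = 5 × 0.3436^1 × 0.6564^4 = 0.318932
P(M+10) = 0.6564^5 = 0.121855
The M+6 peak is largest (0.333897); scaling to 100 gives 1.4 : 13.7 : 52.3 : 100.0 : 95.5 : 36.5.

1.4 : 13.7 : 52.3 : 100.0 : 95.5 : 36.5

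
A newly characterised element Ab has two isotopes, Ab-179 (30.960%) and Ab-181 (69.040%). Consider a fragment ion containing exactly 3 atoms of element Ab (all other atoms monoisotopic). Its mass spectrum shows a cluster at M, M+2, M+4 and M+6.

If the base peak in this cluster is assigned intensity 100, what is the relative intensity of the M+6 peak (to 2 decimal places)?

74.33

Term probabilities: M 0.0297, M+2 0.1985, M+4 0.4427, M+6 0.3291. Base peak = M+4.
P(M+4) = C(3,2) × 0.30960^1 × 0.69040^2 = 3 × 0.3096 × 0.47665216 = 0.442715 (base)
P(M+6) = C(3,3) × 0.30960^0 × 0.69040^3 = 1 × 1.0000 × 0.32908065 = 0.329081
Relative intensity = 0.329081 / 0.442715 × 100 = 74.33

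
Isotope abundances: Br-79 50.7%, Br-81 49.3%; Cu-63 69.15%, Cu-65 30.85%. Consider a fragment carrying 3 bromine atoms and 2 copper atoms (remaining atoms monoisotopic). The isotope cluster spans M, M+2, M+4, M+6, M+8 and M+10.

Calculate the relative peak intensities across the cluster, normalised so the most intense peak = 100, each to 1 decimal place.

17.7 : 67.6 : 100.0 : 71.5 : 24.6 : 3.2

Bromine pattern (n=3): 0.13032384 : 0.38017547 : 0.36967753 : 0.11982316
Copper pattern (n=2): 0.47817225 : 0.4266555 : 0.09517225
Convolve the two distributions (both contribute in 2-u steps):
  M: 0.13032384×0.47817225 = 0.062317
  M+2: 0.13032384×0.4266555 + 0.38017547×0.47817225 = 0.237393
  M+4: 0.13032384×0.09517225 + 0.38017547×0.4266555 + 0.36967753×0.47817225 = 0.351377
  M+6: 0.38017547×0.09517225 + 0.36967753×0.4266555 + 0.11982316×0.47817225 = 0.251203
  M+8: 0.36967753×0.09517225 + 0.11982316×0.4266555 = 0.086306
  M+10: 0.11982316×0.09517225 = 0.011404
Scale to base peak (0.351377) = 100: 17.7 : 67.6 : 100.0 : 71.5 : 24.6 : 3.2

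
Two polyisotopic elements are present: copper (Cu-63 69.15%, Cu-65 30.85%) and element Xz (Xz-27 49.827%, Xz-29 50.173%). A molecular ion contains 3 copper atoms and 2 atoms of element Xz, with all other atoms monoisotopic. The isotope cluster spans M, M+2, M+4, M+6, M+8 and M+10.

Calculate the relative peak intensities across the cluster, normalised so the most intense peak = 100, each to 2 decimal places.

23.22 : 77.84 : 100.00 : 61.50 : 18.21 : 2.09

Copper pattern (n=3): 0.33065611 : 0.44254842 : 0.19743483 : 0.02936064
Element Xz pattern (n=2): 0.24827299 : 0.49999401 : 0.25173299
Convolve the two distributions (both contribute in 2-u steps):
  M: 0.33065611×0.24827299 = 0.082093
  M+2: 0.33065611×0.49999401 + 0.44254842×0.24827299 = 0.275199
  M+4: 0.33065611×0.25173299 + 0.44254842×0.49999401 + 0.19743483×0.24827299 = 0.353526
  M+6: 0.44254842×0.25173299 + 0.19743483×0.49999401 + 0.02936064×0.24827299 = 0.217410
  M+8: 0.19743483×0.25173299 + 0.02936064×0.49999401 = 0.064381
  M+10: 0.02936064×0.25173299 = 0.007391
Scale to base peak (0.353526) = 100: 23.22 : 77.84 : 100.00 : 61.50 : 18.21 : 2.09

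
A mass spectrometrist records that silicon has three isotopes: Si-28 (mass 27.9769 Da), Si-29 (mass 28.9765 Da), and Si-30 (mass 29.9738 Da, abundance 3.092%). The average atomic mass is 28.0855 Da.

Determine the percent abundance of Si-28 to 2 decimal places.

Let x and y be the fractions of Si-28 and Si-29. Then x + y = 1 − 0.03092 = 0.96908 and 27.9769x + 28.9765y = 28.0855 − 0.03092×29.9738 = 27.158710104.
Substituting: 27.9769x + 28.9765(0.96908 − x) = 27.158710104
(27.9769 − 28.9765)x = -0.921836516  ⇒  x = 0.92221, y = 0.04687
Si-28: 92.22%, Si-29: 4.69%.

92.22%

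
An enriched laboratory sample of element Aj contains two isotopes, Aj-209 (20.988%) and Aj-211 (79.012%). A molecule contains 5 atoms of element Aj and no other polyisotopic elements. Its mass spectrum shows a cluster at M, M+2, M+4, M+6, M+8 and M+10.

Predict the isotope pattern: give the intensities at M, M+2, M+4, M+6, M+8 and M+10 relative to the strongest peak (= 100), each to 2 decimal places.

Expanding (0.20988 + 0.79012)^5:
P(M) = 0.20988^5 = 0.000407
P(M+2) = 5 × 0.20988^4 × 0.79012^1 = 0.007666
P(M+4) = 10 × 0.20988^3 × 0.79012^2 = 0.057716
P(M+6) = 10 × 0.20988^2 × 0.79012^3 = 0.217281
P(M+8) = 5 × 0.20988^1 × 0.79012^4 = 0.408991
P(M+10) = 0.79012^5 = 0.307939
The M+8 peak is largest (0.408991); scaling to 100 gives 0.10 : 1.87 : 14.11 : 53.13 : 100.00 : 75.29.

0.10 : 1.87 : 14.11 : 53.13 : 100.00 : 75.29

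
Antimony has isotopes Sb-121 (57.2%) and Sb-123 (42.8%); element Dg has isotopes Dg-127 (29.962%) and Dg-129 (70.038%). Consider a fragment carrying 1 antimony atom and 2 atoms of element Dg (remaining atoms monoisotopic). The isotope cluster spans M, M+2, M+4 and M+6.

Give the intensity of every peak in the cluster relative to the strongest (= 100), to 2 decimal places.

Antimony pattern (n=1): 0.5720 : 0.4280
Element Dg pattern (n=2): 0.08977214 : 0.41969571 : 0.49053214
Convolve the two distributions (both contribute in 2-u steps):
  M: 0.5720×0.08977214 = 0.051350
  M+2: 0.5720×0.41969571 + 0.4280×0.08977214 = 0.278488
  M+4: 0.5720×0.49053214 + 0.4280×0.41969571 = 0.460214
  M+6: 0.4280×0.49053214 = 0.209948
Scale to base peak (0.460214) = 100: 11.16 : 60.51 : 100.00 : 45.62

11.16 : 60.51 : 100.00 : 45.62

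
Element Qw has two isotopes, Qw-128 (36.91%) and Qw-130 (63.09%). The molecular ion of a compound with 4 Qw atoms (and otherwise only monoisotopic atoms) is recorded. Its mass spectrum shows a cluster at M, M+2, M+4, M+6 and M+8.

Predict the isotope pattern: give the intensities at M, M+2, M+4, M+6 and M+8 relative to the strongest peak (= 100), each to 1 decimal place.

The 4 Qw atoms are independent, so intensities follow the terms of (0.3691 + 0.6309)^4.
P(M) = 0.3691^4 = 0.018560
P(M+2) = 4 × 0.3691^3 × 0.6309^1 = 0.126897
P(M+4) = 6 × 0.3691^2 × 0.6309^2 = 0.325357
P(M+6) = 4 × 0.3691^1 × 0.6309^3 = 0.370754
P(M+8) = 0.6309^4 = 0.158432
The M+6 peak is largest (0.370754); scaling to 100 gives 5.0 : 34.2 : 87.8 : 100.0 : 42.7.

5.0 : 34.2 : 87.8 : 100.0 : 42.7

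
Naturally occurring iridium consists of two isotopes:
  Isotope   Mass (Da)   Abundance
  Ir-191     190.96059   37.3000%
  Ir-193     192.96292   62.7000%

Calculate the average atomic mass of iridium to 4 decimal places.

Weight each isotope mass by its fractional abundance: 0.373000 × 190.96059 + 0.627000 × 192.96292
= 71.228300 + 120.987751 = 192.216051 Da

192.2161 Da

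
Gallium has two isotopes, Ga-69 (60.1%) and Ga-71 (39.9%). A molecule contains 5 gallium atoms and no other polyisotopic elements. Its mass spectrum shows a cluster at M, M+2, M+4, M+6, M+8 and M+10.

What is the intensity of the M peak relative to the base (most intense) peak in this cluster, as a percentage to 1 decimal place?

(0.601 + 0.399)^5 gives M 0.0784, M+2 0.2603, M+4 0.3456, M+6 0.2294, M+8 0.0762, M+10 0.0101; the largest is M+4.
P(M+4) = C(5,2) × 0.601^3 × 0.399^2 = 10 × 0.2170818 × 0.159201 = 0.345596 (base)
P(M) = C(5,0) × 0.601^5 × 0.399^0 = 1 × 0.07841016 × 1.0000 = 0.078410
Relative intensity = 0.078410 / 0.345596 × 100 = 22.7

22.7%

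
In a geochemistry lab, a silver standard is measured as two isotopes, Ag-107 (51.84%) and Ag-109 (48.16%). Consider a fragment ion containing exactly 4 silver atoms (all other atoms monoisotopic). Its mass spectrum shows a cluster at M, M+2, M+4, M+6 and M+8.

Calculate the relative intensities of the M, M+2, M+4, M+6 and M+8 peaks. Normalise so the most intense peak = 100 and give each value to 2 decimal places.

Each Ag atom is independently Ag-107 (p = 0.5184) or Ag-109 (q = 0.4816); the cluster is the binomial expansion (p + q)^4.
P(M) = 0.5184^4 = 0.072220
P(M+2) = 4 × 0.5184^3 × 0.4816^1 = 0.268375
P(M+4) = 6 × 0.5184^2 × 0.4816^2 = 0.373985
P(M+6) = 4 × 0.5184^1 × 0.4816^3 = 0.231624
P(M+8) = 0.4816^4 = 0.053795
The M+4 peak is largest (0.373985); scaling to 100 gives 19.31 : 71.76 : 100.00 : 61.93 : 14.38.

19.31 : 71.76 : 100.00 : 61.93 : 14.38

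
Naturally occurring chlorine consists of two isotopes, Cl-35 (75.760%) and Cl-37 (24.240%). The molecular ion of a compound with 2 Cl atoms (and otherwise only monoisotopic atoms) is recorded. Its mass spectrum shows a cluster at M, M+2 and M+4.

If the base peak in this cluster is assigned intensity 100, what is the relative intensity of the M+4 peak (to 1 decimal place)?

Term probabilities: M 0.5740, M+2 0.3673, M+4 0.0588. Base peak = M.
P(M) = C(2,0) × 0.75760^2 × 0.24240^0 = 1 × 0.57395776 × 1.0000 = 0.573958 (base)
P(M+4) = C(2,2) × 0.75760^0 × 0.24240^2 = 1 × 1.0000 × 0.05875776 = 0.058758
Relative intensity = 0.058758 / 0.573958 × 100 = 10.2

10.2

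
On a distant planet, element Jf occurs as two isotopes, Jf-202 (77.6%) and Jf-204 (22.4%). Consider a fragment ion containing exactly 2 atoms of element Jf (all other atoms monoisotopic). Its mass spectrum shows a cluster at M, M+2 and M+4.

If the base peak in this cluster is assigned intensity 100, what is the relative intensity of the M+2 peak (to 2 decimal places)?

57.73

Binomial terms of (0.776 + 0.224)^2: M 0.6022, M+2 0.3476, M+4 0.0502 → M is the base peak.
P(M) = C(2,0) × 0.776^2 × 0.224^0 = 1 × 0.602176 × 1.0000 = 0.602176 (base)
P(M+2) = C(2,1) × 0.776^1 × 0.224^1 = 2 × 0.7760 × 0.2240 = 0.347648
Relative intensity = 0.347648 / 0.602176 × 100 = 57.73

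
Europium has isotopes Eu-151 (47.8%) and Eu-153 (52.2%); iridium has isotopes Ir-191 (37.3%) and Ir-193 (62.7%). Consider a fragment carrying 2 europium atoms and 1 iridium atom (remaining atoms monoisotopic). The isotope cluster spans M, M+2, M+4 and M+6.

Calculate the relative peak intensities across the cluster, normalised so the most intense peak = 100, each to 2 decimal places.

Europium pattern (n=2): 0.228484 : 0.499032 : 0.272484
Iridium pattern (n=1): 0.3730 : 0.6270
Convolve the two distributions (both contribute in 2-u steps):
  M: 0.228484×0.3730 = 0.085225
  M+2: 0.228484×0.6270 + 0.499032×0.3730 = 0.329398
  M+4: 0.499032×0.6270 + 0.272484×0.3730 = 0.414530
  M+6: 0.272484×0.6270 = 0.170847
Scale to base peak (0.414530) = 100: 20.56 : 79.46 : 100.00 : 41.21

20.56 : 79.46 : 100.00 : 41.21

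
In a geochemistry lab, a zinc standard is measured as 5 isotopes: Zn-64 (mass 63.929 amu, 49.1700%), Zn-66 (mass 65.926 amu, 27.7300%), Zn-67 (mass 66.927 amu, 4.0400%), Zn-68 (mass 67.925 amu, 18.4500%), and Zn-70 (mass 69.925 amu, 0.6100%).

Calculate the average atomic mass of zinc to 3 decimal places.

Weight each isotope mass by its fractional abundance: 0.491700 × 63.929 + 0.277300 × 65.926 + 0.040400 × 66.927 + 0.184500 × 67.925 + 0.006100 × 69.925
= 31.4339 + 18.2813 + 2.7039 + 12.5322 + 0.4265 = 65.3778 amu

65.378 amu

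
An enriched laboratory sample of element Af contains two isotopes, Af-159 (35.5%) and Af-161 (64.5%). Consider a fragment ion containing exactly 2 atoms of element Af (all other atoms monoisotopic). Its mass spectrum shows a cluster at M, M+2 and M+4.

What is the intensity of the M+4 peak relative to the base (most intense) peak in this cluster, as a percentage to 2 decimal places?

90.85%

(0.355 + 0.645)^2 gives M 0.1260, M+2 0.4579, M+4 0.4160; the largest is M+2.
P(M+2) = C(2,1) × 0.355^1 × 0.645^1 = 2 × 0.3550 × 0.6450 = 0.457950 (base)
P(M+4) = C(2,2) × 0.355^0 × 0.645^2 = 1 × 1.0000 × 0.416025 = 0.416025
Relative intensity = 0.416025 / 0.457950 × 100 = 90.85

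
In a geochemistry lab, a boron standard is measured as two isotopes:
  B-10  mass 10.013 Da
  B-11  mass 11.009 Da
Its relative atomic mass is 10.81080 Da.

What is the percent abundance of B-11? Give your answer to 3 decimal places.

Let x be the fractional abundance of B-10; then B-11 has abundance 1 − x.
10.013·x + 11.009·(1 − x) = 10.81080
(10.013 − 11.009)·x = 10.81080 − 11.009
x = -0.19820 / -0.996 = 0.19900 → 19.900% B-10, 80.100% B-11.

80.100%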